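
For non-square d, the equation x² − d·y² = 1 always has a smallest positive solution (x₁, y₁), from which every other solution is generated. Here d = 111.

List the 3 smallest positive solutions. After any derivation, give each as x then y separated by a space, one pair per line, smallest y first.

295 28
174049 16520
102688615 9746772

[10; 1,1,6,1,1,20] for √111; ℓ=6 ⇒ convergent index 5
i=0: a=10 ⇒ p=10, q=1
i=1: a=1 ⇒ p=11, q=1
i=2: a=1 ⇒ p=21, q=2
i=3: a=6 ⇒ p=137, q=13
i=4: a=1 ⇒ p=158, q=15
i=5: a=1 ⇒ p=295, q=28
fundamental: x₁=295, y₁=28  (since 87025 − 111·784 = 1)
k=2:  x_2 = 295·295+111·28·28 = 174049,  y_2 = 295·28+28·295 = 16520
k=3:  x_3 = 295·174049+111·28·16520 = 102688615,  y_3 = 295·16520+28·174049 = 9746772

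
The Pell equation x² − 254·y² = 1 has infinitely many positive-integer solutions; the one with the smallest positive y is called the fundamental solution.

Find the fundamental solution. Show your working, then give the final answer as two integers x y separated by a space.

[15; 1,14,1,30] for √254; ℓ=4 ⇒ convergent index 3
i=0: a=15 ⇒ p=15, q=1
i=1: a=1 ⇒ p=16, q=1
i=2: a=14 ⇒ p=239, q=15
i=3: a=1 ⇒ p=255, q=16
fundamental: x₁=255, y₁=16  (since 65025 − 254·256 = 1)

255 16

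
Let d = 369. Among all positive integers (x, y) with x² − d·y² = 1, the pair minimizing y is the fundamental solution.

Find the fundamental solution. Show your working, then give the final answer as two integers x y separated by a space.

[19; 4,1,3,2,7,4,7,2,3,1,4,38] for √369; ℓ=12 ⇒ convergent index 11
k=0  a_k=19  p_k/q_k = 19/1
k=1  a_k=4  p_k/q_k = 77/4
…
k=5  a_k=7  p_k/q_k = 6147/320
…
k=7  a_k=7  p_k/q_k = 184045/9581
k=8  a_k=2  p_k/q_k = 393504/20485
k=9  a_k=3  p_k/q_k = 1364557/71036
k=10  a_k=1  p_k/q_k = 1758061/91521
k=11  a_k=4  p_k/q_k = 8396801/437120
(x₁, y₁) = (8396801, 437120);  8396801² − 369·437120² = 1 ✓

8396801 437120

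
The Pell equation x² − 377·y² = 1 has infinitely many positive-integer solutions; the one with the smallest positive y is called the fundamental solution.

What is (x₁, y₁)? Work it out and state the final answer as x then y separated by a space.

233 12

[19; 2,2,2,38] for √377; ℓ=4 ⇒ convergent index 3
a_0=19:  p_0=19·1+0=19,  q_0=19·0+1=1
a_1=2:  p_1=2·19+1=39,  q_1=2·1+0=2
a_2=2:  p_2=2·39+19=97,  q_2=2·2+1=5
a_3=2:  p_3=2·97+39=233,  q_3=2·5+2=12
fundamental: x₁=233, y₁=12  (since 54289 − 377·144 = 1)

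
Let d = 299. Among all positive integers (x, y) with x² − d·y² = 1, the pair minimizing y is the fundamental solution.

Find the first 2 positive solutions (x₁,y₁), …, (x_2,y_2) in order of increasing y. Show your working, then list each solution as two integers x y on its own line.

d=299: √d = [17; 3,2,3,34] (ℓ=4, even), read p_3/q_3
a_0=17:  p_0=17·1+0=17,  q_0=17·0+1=1
a_1=3:  p_1=3·17+1=52,  q_1=3·1+0=3
a_2=2:  p_2=2·52+17=121,  q_2=2·3+1=7
a_3=3:  p_3=3·121+52=415,  q_3=3·7+3=24
fundamental: x₁=415, y₁=24  (since 172225 − 299·576 = 1)
(x_2, y_2) = (415·415 + 299·24·24, 415·24 + 24·415) = (344449, 19920)

415 24
344449 19920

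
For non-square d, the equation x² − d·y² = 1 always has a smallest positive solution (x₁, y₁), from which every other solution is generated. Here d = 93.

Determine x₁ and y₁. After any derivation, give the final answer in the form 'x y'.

√93 = [9; 1,1,1,4,6,4,1,1,1,18, …], period ℓ=10 (even) → k=9
step 0: (9, 1)  from 9·(1,0) + (0,1)
…
step 2: (19, 2)  from 1·(10,1) + (9,1)
step 3: (29, 3)  from 1·(19,2) + (10,1)
…
step 6: (3491, 362)  from 4·(839,87) + (135,14)
…
step 8: (7821, 811)  from 1·(4330,449) + (3491,362)
step 9: (12151, 1260)  from 1·(7821,811) + (4330,449)
→ (12151, 1260).  Check: 12151²=147646801, 93·1260²=147646800, difference 1.

12151 1260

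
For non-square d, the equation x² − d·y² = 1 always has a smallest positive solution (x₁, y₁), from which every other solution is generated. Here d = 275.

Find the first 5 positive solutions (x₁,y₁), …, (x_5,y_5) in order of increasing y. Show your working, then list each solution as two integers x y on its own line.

199 12
79201 4776
31521799 1900836
12545596801 756527952
4993116004999 301096224060

d=275: √d = [16; 1,1,2,1,1,32] (ℓ=6, even), read p_5/q_5
step 0: (16, 1)  from 16·(1,0) + (0,1)
step 1: (17, 1)  from 1·(16,1) + (1,0)
step 2: (33, 2)  from 1·(17,1) + (16,1)
…
step 4: (116, 7)  from 1·(83,5) + (33,2)
step 5: (199, 12)  from 1·(116,7) + (83,5)
fundamental: x₁=199, y₁=12  (since 39601 − 275·144 = 1)
k=2:  x_2 = 199·199+275·12·12 = 79201,  y_2 = 199·12+12·199 = 4776
k=3:  x_3 = 199·79201+275·12·4776 = 31521799,  y_3 = 199·4776+12·79201 = 1900836
k=4:  x_4 = 199·31521799+275·12·1900836 = 12545596801,  y_4 = 199·1900836+12·31521799 = 756527952
k=5:  x_5 = 199·12545596801+275·12·756527952 = 4993116004999,  y_5 = 199·756527952+12·12545596801 = 301096224060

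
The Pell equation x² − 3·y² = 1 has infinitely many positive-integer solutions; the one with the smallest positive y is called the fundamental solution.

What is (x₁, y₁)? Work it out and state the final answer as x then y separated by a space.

d=3: √d = [1; 1,2] (ℓ=2, even), read p_1/q_1
k=0  a_k=1  p_k/q_k = 1/1
k=1  a_k=1  p_k/q_k = 2/1
(x₁, y₁) = (2, 1);  2² − 3·1² = 1 ✓

2 1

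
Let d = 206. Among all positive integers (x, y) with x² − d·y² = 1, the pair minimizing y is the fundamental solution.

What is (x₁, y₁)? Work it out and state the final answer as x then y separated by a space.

√206 = [14; 2,1,5,14,5,1,2,28, …], period ℓ=8 (even) → k=7
i=0: a=14 ⇒ p=14, q=1
…
i=3: a=5 ⇒ p=244, q=17
i=4: a=14 ⇒ p=3459, q=241
i=5: a=5 ⇒ p=17539, q=1222
i=6: a=1 ⇒ p=20998, q=1463
i=7: a=2 ⇒ p=59535, q=4148
fundamental: x₁=59535, y₁=4148  (since 3544416225 − 206·17205904 = 1)

59535 4148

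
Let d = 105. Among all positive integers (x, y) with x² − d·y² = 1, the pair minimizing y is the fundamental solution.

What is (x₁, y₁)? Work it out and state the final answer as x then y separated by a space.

[10; 4,20] for √105; ℓ=2 ⇒ convergent index 1
i=0: a=10 ⇒ p=10, q=1
i=1: a=4 ⇒ p=41, q=4
→ (41, 4).  Check: 41²=1681, 105·4²=1680, difference 1.

41 4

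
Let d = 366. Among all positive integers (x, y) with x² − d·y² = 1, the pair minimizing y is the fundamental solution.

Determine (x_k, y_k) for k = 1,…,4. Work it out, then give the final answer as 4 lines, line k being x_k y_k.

907925 47458
1648655611249 86176609300
2993711291685588725 156483795997357542
5436130649005627630680001 284151100961715516031400

d=366: √d = [19; 7,1,1,1,2,12,2,1,1,1,7,38] (ℓ=12, even), read p_11/q_11
i=0: a=19 ⇒ p=19, q=1
i=1: a=7 ⇒ p=134, q=7
i=2: a=1 ⇒ p=153, q=8
i=3: a=1 ⇒ p=287, q=15
i=4: a=1 ⇒ p=440, q=23
i=5: a=2 ⇒ p=1167, q=61
i=6: a=12 ⇒ p=14444, q=755
i=7: a=2 ⇒ p=30055, q=1571
i=8: a=1 ⇒ p=44499, q=2326
i=9: a=1 ⇒ p=74554, q=3897
i=10: a=1 ⇒ p=119053, q=6223
i=11: a=7 ⇒ p=907925, q=47458
fundamental: x₁=907925, y₁=47458  (since 824327805625 − 366·2252261764 = 1)
k=2:  x_2 = 907925·907925+366·47458·47458 = 1648655611249,  y_2 = 907925·47458+47458·907925 = 86176609300
k=3:  x_3 = 907925·1648655611249+366·47458·86176609300 = 2993711291685588725,  y_3 = 907925·86176609300+47458·1648655611249 = 156483795997357542
k=4:  x_4 = 907925·2993711291685588725+366·47458·156483795997357542 = 5436130649005627630680001,  y_4 = 907925·156483795997357542+47458·2993711291685588725 = 284151100961715516031400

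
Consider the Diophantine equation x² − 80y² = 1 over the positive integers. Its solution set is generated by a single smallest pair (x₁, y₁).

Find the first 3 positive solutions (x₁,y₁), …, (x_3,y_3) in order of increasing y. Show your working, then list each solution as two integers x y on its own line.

√80 → a₀=8, period (1,16); ℓ=2 even so k=1
a_0=8:  p_0=8·1+0=8,  q_0=8·0+1=1
a_1=1:  p_1=1·8+1=9,  q_1=1·1+0=1
(x₁, y₁) = (9, 1);  9² − 80·1² = 1 ✓
(9+1√80)^2 = 161 + 18√80
(9+1√80)^3 = 2889 + 323√80

9 1
161 18
2889 323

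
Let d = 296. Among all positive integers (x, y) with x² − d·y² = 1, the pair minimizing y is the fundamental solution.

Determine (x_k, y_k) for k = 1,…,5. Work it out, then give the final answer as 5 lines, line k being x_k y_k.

3699 215
27365201 1590570
202447753299 11767036645
1497708451540801 87052535509140
11080046922051092499 644014645929581075

√296 → a₀=17, period (4,1,7,1,4,34); ℓ=6 even so k=5
k=0  a_k=17  p_k/q_k = 17/1
k=1  a_k=4  p_k/q_k = 69/4
k=2  a_k=1  p_k/q_k = 86/5
k=3  a_k=7  p_k/q_k = 671/39
k=4  a_k=1  p_k/q_k = 757/44
k=5  a_k=4  p_k/q_k = 3699/215
→ (3699, 215).  Check: 3699²=13682601, 296·215²=13682600, difference 1.
(x_2, y_2) = (3699·3699 + 296·215·215, 3699·215 + 215·3699) = (27365201, 1590570)
(x_3, y_3) = (3699·27365201 + 296·215·1590570, 3699·1590570 + 215·27365201) = (202447753299, 11767036645)
(x_4, y_4) = (3699·202447753299 + 296·215·11767036645, 3699·11767036645 + 215·202447753299) = (1497708451540801, 87052535509140)
(x_5, y_5) = (3699·1497708451540801 + 296·215·87052535509140, 3699·87052535509140 + 215·1497708451540801) = (11080046922051092499, 644014645929581075)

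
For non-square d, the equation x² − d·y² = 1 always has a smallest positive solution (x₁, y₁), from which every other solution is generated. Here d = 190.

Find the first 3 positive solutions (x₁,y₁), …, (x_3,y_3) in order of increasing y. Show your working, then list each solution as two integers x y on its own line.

52021 3774
5412368881 392654508
563113683064981 40852560317562

d=190: √d = [13; 1,3,1,1,1,…,3,1,26] (ℓ=14, even), read p_13/q_13
i=0: a=13 ⇒ p=13, q=1
i=1: a=1 ⇒ p=14, q=1
i=2: a=3 ⇒ p=55, q=4
i=3: a=1 ⇒ p=69, q=5
…
i=5: a=1 ⇒ p=193, q=14
i=6: a=2 ⇒ p=510, q=37
i=7: a=2 ⇒ p=1213, q=88
…
i=9: a=1 ⇒ p=4149, q=301
i=10: a=1 ⇒ p=7085, q=514
i=11: a=1 ⇒ p=11234, q=815
i=12: a=3 ⇒ p=40787, q=2959
i=13: a=1 ⇒ p=52021, q=3774
(x₁, y₁) = (52021, 3774);  52021² − 190·3774² = 1 ✓
(x_2, y_2) = (52021·52021 + 190·3774·3774, 52021·3774 + 3774·52021) = (5412368881, 392654508)
(x_3, y_3) = (52021·5412368881 + 190·3774·392654508, 52021·392654508 + 3774·5412368881) = (563113683064981, 40852560317562)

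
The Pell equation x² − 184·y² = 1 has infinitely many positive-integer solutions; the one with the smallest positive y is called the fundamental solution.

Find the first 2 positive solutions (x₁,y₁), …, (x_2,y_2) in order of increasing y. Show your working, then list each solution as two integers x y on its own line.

24335 1794
1184384449 87313980

√184 → a₀=13, period (1,1,3,2,1,2,1,2,3,1,1,26); ℓ=12 even so k=11
k=0  a_k=13  p_k/q_k = 13/1
…
k=3  a_k=3  p_k/q_k = 95/7
…
k=5  a_k=1  p_k/q_k = 312/23
…
k=8  a_k=2  p_k/q_k = 3147/232
…
k=10  a_k=1  p_k/q_k = 13741/1013
k=11  a_k=1  p_k/q_k = 24335/1794
→ (24335, 1794).  Check: 24335²=592192225, 184·1794²=592192224, difference 1.
n=2: (24335,1794)∘(24335,1794) = (24335·24335+184·1794·1794, 24335·1794+1794·24335) = (1184384449,87313980)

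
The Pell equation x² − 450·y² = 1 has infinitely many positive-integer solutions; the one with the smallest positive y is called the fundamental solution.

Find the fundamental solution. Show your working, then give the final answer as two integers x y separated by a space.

[21; 4,1,2,4,2,1,4,42] for √450; ℓ=8 ⇒ convergent index 7
step 0: (21, 1)  from 21·(1,0) + (0,1)
…
step 2: (106, 5)  from 1·(85,4) + (21,1)
step 3: (297, 14)  from 2·(106,5) + (85,4)
step 4: (1294, 61)  from 4·(297,14) + (106,5)
…
step 6: (4179, 197)  from 1·(2885,136) + (1294,61)
step 7: (19601, 924)  from 4·(4179,197) + (2885,136)
(x₁, y₁) = (19601, 924);  19601² − 450·924² = 1 ✓

19601 924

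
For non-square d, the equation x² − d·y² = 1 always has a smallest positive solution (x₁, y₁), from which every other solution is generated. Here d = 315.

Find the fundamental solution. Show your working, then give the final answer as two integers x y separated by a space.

71 4

[17; 1,2,1,34] for √315; ℓ=4 ⇒ convergent index 3
k=0  a_k=17  p_k/q_k = 17/1
…
k=2  a_k=2  p_k/q_k = 53/3
k=3  a_k=1  p_k/q_k = 71/4
(x₁, y₁) = (71, 4);  71² − 315·4² = 1 ✓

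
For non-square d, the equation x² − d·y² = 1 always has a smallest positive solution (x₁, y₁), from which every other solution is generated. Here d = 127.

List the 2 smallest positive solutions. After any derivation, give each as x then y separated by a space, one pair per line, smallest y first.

√127 = [11; 3,1,2,2,7,11,7,2,2,1,3,22, …], period ℓ=12 (even) → k=11
a_0=11:  p_0=11·1+0=11,  q_0=11·0+1=1
a_1=3:  p_1=3·11+1=34,  q_1=3·1+0=3
a_2=1:  p_2=1·34+11=45,  q_2=1·3+1=4
…
a_7=7:  p_7=7·24218+2175=171701,  q_7=7·2149+193=15236
…
a_9=2:  p_9=2·367620+171701=906941,  q_9=2·32621+15236=80478
a_10=1:  p_10=1·906941+367620=1274561,  q_10=1·80478+32621=113099
a_11=3:  p_11=3·1274561+906941=4730624,  q_11=3·113099+80478=419775
fundamental: x₁=4730624, y₁=419775  (since 22378803429376 − 127·176211050625 = 1)
(4730624+419775√127)^2 = 44757606858751 + 3971595379200√127

4730624 419775
44757606858751 3971595379200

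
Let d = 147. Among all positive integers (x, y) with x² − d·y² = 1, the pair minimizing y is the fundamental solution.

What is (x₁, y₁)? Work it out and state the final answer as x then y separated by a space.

d=147: √d = [12; 8,24] (ℓ=2, even), read p_1/q_1
step 0: (12, 1)  from 12·(1,0) + (0,1)
step 1: (97, 8)  from 8·(12,1) + (1,0)
fundamental: x₁=97, y₁=8  (since 9409 − 147·64 = 1)

97 8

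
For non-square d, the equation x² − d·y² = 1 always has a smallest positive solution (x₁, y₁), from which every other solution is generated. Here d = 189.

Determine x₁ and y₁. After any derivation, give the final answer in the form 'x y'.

55 4

d=189: √d = [13; 1,2,1,26] (ℓ=4, even), read p_3/q_3
k=0  a_k=13  p_k/q_k = 13/1
…
k=2  a_k=2  p_k/q_k = 41/3
k=3  a_k=1  p_k/q_k = 55/4
→ (55, 4).  Check: 55²=3025, 189·4²=3024, difference 1.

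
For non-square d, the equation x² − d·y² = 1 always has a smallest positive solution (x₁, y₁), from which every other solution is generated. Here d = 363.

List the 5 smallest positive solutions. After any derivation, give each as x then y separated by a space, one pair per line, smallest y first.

√363 = [19; 19,38, …], period ℓ=2 (even) → k=1
a_0=19:  p_0=19·1+0=19,  q_0=19·0+1=1
a_1=19:  p_1=19·19+1=362,  q_1=19·1+0=19
→ (362, 19).  Check: 362²=131044, 363·19²=131043, difference 1.
k=2:  x_2 = 362·362+363·19·19 = 262087,  y_2 = 362·19+19·362 = 13756
k=3:  x_3 = 362·262087+363·19·13756 = 189750626,  y_3 = 362·13756+19·262087 = 9959325
k=4:  x_4 = 362·189750626+363·19·9959325 = 137379191137,  y_4 = 362·9959325+19·189750626 = 7210537544
k=5:  x_5 = 362·137379191137+363·19·7210537544 = 99462344632562,  y_5 = 362·7210537544+19·137379191137 = 5220419222531

362 19
262087 13756
189750626 9959325
137379191137 7210537544
99462344632562 5220419222531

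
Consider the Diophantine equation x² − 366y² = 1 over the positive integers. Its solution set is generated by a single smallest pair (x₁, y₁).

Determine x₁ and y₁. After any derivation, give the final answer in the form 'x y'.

[19; 7,1,1,1,2,12,2,1,1,1,7,38] for √366; ℓ=12 ⇒ convergent index 11
step 0: (19, 1)  from 19·(1,0) + (0,1)
…
step 10: (119053, 6223)  from 1·(74554,3897) + (44499,2326)
step 11: (907925, 47458)  from 7·(119053,6223) + (74554,3897)
fundamental: x₁=907925, y₁=47458  (since 824327805625 − 366·2252261764 = 1)

907925 47458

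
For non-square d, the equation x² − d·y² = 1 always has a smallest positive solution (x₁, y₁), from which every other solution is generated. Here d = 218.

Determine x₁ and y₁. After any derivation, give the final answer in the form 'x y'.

√218 → a₀=14, period (1,3,3,1,28); ℓ=5 odd so k=9
a_0=14:  p_0=14·1+0=14,  q_0=14·0+1=1
a_1=1:  p_1=1·14+1=15,  q_1=1·1+0=1
…
a_3=3:  p_3=3·59+15=192,  q_3=3·4+1=13
a_4=1:  p_4=1·192+59=251,  q_4=1·13+4=17
…
a_8=3:  p_8=3·29633+7471=96370,  q_8=3·2007+506=6527
a_9=1:  p_9=1·96370+29633=126003,  q_9=1·6527+2007=8534
(x₁, y₁) = (126003, 8534);  126003² − 218·8534² = 1 ✓

126003 8534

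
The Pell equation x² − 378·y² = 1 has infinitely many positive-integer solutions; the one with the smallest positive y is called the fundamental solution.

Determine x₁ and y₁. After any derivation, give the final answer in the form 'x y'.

8749 450

[19; 2,3,1,4,1,3,2,38] for √378; ℓ=8 ⇒ convergent index 7
step 0: (19, 1)  from 19·(1,0) + (0,1)
…
step 2: (136, 7)  from 3·(39,2) + (19,1)
step 3: (175, 9)  from 1·(136,7) + (39,2)
step 4: (836, 43)  from 4·(175,9) + (136,7)
…
step 6: (3869, 199)  from 3·(1011,52) + (836,43)
step 7: (8749, 450)  from 2·(3869,199) + (1011,52)
→ (8749, 450).  Check: 8749²=76545001, 378·450²=76545000, difference 1.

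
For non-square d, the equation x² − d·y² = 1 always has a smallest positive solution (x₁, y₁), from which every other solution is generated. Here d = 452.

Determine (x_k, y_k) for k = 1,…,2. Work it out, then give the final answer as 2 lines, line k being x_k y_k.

1204353 56648
2900932297217 136448377488

[21; 3,1,5,3,10,3,5,1,3,42] for √452; ℓ=10 ⇒ convergent index 9
a_0=21:  p_0=21·1+0=21,  q_0=21·0+1=1
…
a_3=5:  p_3=5·85+64=489,  q_3=5·4+3=23
a_4=3:  p_4=3·489+85=1552,  q_4=3·23+4=73
a_5=10:  p_5=10·1552+489=16009,  q_5=10·73+23=753
…
a_7=5:  p_7=5·49579+16009=263904,  q_7=5·2332+753=12413
a_8=1:  p_8=1·263904+49579=313483,  q_8=1·12413+2332=14745
a_9=3:  p_9=3·313483+263904=1204353,  q_9=3·14745+12413=56648
fundamental: x₁=1204353, y₁=56648  (since 1450466148609 − 452·3208995904 = 1)
(x_2, y_2) = (1204353·1204353 + 452·56648·56648, 1204353·56648 + 56648·1204353) = (2900932297217, 136448377488)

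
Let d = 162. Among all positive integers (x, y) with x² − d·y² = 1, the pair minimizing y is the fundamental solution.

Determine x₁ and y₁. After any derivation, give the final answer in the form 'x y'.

[12; 1,2,1,2,12,2,1,2,1,24] for √162; ℓ=10 ⇒ convergent index 9
step 0: (12, 1)  from 12·(1,0) + (0,1)
…
step 4: (140, 11)  from 2·(51,4) + (38,3)
step 5: (1731, 136)  from 12·(140,11) + (51,4)
step 6: (3602, 283)  from 2·(1731,136) + (140,11)
step 7: (5333, 419)  from 1·(3602,283) + (1731,136)
step 8: (14268, 1121)  from 2·(5333,419) + (3602,283)
step 9: (19601, 1540)  from 1·(14268,1121) + (5333,419)
fundamental: x₁=19601, y₁=1540  (since 384199201 − 162·2371600 = 1)

19601 1540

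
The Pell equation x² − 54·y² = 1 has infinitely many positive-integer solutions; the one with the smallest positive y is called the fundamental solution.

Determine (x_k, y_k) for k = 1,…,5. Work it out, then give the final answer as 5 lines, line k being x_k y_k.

d=54: √d = [7; 2,1,6,1,2,14] (ℓ=6, even), read p_5/q_5
a_0=7:  p_0=7·1+0=7,  q_0=7·0+1=1
a_1=2:  p_1=2·7+1=15,  q_1=2·1+0=2
a_2=1:  p_2=1·15+7=22,  q_2=1·2+1=3
…
a_4=1:  p_4=1·147+22=169,  q_4=1·20+3=23
a_5=2:  p_5=2·169+147=485,  q_5=2·23+20=66
fundamental: x₁=485, y₁=66  (since 235225 − 54·4356 = 1)
k=2:  x_2 = 485·485+54·66·66 = 470449,  y_2 = 485·66+66·485 = 64020
k=3:  x_3 = 485·470449+54·66·64020 = 456335045,  y_3 = 485·64020+66·470449 = 62099334
k=4:  x_4 = 485·456335045+54·66·62099334 = 442644523201,  y_4 = 485·62099334+66·456335045 = 60236289960
k=5:  x_5 = 485·442644523201+54·66·60236289960 = 429364731169925,  y_5 = 485·60236289960+66·442644523201 = 58429139161866

485 66
470449 64020
456335045 62099334
442644523201 60236289960
429364731169925 58429139161866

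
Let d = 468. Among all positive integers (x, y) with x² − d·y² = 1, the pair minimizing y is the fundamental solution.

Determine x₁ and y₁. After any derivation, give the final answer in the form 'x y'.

d=468: √d = [21; 1,1,1,2,1,1,1,42] (ℓ=8, even), read p_7/q_7
step 0: (21, 1)  from 21·(1,0) + (0,1)
…
step 3: (65, 3)  from 1·(43,2) + (22,1)
…
step 6: (411, 19)  from 1·(238,11) + (173,8)
step 7: (649, 30)  from 1·(411,19) + (238,11)
(x₁, y₁) = (649, 30);  649² − 468·30² = 1 ✓

649 30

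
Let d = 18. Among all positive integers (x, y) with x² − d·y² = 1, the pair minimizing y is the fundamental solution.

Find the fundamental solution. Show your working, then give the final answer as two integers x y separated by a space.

√18 = [4; 4,8, …], period ℓ=2 (even) → k=1
k=0  a_k=4  p_k/q_k = 4/1
k=1  a_k=4  p_k/q_k = 17/4
(x₁, y₁) = (17, 4);  17² − 18·4² = 1 ✓

17 4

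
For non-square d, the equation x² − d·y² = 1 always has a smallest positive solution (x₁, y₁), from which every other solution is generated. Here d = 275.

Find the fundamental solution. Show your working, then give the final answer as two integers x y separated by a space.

√275 = [16; 1,1,2,1,1,32, …], period ℓ=6 (even) → k=5
step 0: (16, 1)  from 16·(1,0) + (0,1)
…
step 4: (116, 7)  from 1·(83,5) + (33,2)
step 5: (199, 12)  from 1·(116,7) + (83,5)
→ (199, 12).  Check: 199²=39601, 275·12²=39600, difference 1.

199 12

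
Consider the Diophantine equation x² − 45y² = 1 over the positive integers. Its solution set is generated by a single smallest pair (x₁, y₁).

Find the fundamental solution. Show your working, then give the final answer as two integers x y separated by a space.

161 24

d=45: √d = [6; 1,2,2,2,1,12] (ℓ=6, even), read p_5/q_5
a_0=6:  p_0=6·1+0=6,  q_0=6·0+1=1
…
a_2=2:  p_2=2·7+6=20,  q_2=2·1+1=3
…
a_4=2:  p_4=2·47+20=114,  q_4=2·7+3=17
a_5=1:  p_5=1·114+47=161,  q_5=1·17+7=24
fundamental: x₁=161, y₁=24  (since 25921 − 45·576 = 1)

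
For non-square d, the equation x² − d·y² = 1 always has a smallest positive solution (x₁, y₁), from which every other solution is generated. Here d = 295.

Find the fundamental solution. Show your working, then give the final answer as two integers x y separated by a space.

√295 → a₀=17, period (5,1,2,3,2,6,2,3,2,1,5,34); ℓ=12 even so k=11
a_0=17:  p_0=17·1+0=17,  q_0=17·0+1=1
a_1=5:  p_1=5·17+1=86,  q_1=5·1+0=5
…
a_3=2:  p_3=2·103+86=292,  q_3=2·6+5=17
…
a_6=6:  p_6=6·2250+979=14479,  q_6=6·131+57=843
a_7=2:  p_7=2·14479+2250=31208,  q_7=2·843+131=1817
a_8=3:  p_8=3·31208+14479=108103,  q_8=3·1817+843=6294
a_9=2:  p_9=2·108103+31208=247414,  q_9=2·6294+1817=14405
a_10=1:  p_10=1·247414+108103=355517,  q_10=1·14405+6294=20699
a_11=5:  p_11=5·355517+247414=2024999,  q_11=5·20699+14405=117900
(x₁, y₁) = (2024999, 117900);  2024999² − 295·117900² = 1 ✓

2024999 117900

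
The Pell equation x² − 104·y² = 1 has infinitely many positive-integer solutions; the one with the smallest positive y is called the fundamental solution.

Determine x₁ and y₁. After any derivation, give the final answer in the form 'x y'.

√104 → a₀=10, period (5,20); ℓ=2 even so k=1
i=0: a=10 ⇒ p=10, q=1
i=1: a=5 ⇒ p=51, q=5
→ (51, 5).  Check: 51²=2601, 104·5²=2600, difference 1.

51 5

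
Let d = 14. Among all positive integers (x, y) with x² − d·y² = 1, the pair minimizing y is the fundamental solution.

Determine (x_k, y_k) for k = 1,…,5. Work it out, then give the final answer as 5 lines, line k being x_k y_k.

√14 = [3; 1,2,1,6, …], period ℓ=4 (even) → k=3
i=0: a=3 ⇒ p=3, q=1
i=1: a=1 ⇒ p=4, q=1
i=2: a=2 ⇒ p=11, q=3
i=3: a=1 ⇒ p=15, q=4
fundamental: x₁=15, y₁=4  (since 225 − 14·16 = 1)
(15+4√14)^2 = 449 + 120√14
(15+4√14)^3 = 13455 + 3596√14
(15+4√14)^4 = 403201 + 107760√14
(15+4√14)^5 = 12082575 + 3229204√14

15 4
449 120
13455 3596
403201 107760
12082575 3229204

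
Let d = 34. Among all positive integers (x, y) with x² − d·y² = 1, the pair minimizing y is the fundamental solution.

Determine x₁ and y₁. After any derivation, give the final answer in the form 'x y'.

35 6

d=34: √d = [5; 1,4,1,10] (ℓ=4, even), read p_3/q_3
step 0: (5, 1)  from 5·(1,0) + (0,1)
…
step 2: (29, 5)  from 4·(6,1) + (5,1)
step 3: (35, 6)  from 1·(29,5) + (6,1)
→ (35, 6).  Check: 35²=1225, 34·6²=1224, difference 1.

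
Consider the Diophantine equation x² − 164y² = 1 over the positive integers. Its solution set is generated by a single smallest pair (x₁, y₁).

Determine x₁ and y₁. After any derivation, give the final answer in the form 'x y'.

2049 160

√164 = [12; 1,4,6,4,1,24, …], period ℓ=6 (even) → k=5
k=0  a_k=12  p_k/q_k = 12/1
…
k=4  a_k=4  p_k/q_k = 1652/129
k=5  a_k=1  p_k/q_k = 2049/160
fundamental: x₁=2049, y₁=160  (since 4198401 − 164·25600 = 1)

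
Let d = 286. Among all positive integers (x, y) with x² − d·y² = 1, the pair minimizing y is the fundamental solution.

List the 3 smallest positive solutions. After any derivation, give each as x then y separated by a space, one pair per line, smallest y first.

[16; 1,10,3,3,2,3,3,10,1,32] for √286; ℓ=10 ⇒ convergent index 9
k=0  a_k=16  p_k/q_k = 16/1
k=1  a_k=1  p_k/q_k = 17/1
…
k=3  a_k=3  p_k/q_k = 575/34
…
k=5  a_k=2  p_k/q_k = 4397/260
…
k=8  a_k=10  p_k/q_k = 512132/30283
k=9  a_k=1  p_k/q_k = 561835/33222
(x₁, y₁) = (561835, 33222);  561835² − 286·33222² = 1 ✓
(x_2, y_2) = (561835·561835 + 286·33222·33222, 561835·33222 + 33222·561835) = (631317134449, 37330564740)
(x_3, y_3) = (561835·631317134449 + 286·33222·37330564740, 561835·37330564740 + 33222·631317134449) = (709392124465745995, 41947235681362578)

561835 33222
631317134449 37330564740
709392124465745995 41947235681362578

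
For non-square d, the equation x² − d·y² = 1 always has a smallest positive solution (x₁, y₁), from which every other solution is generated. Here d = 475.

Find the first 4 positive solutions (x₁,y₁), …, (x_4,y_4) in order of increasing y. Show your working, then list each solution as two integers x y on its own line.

57799 2652
6681448801 306565896
772362118440199 35438404443156
89283516160768675201 4096608676513381392

√475 = [21; 1,3,1,6,2,6,1,3,1,42, …], period ℓ=10 (even) → k=9
k=0  a_k=21  p_k/q_k = 21/1
…
k=2  a_k=3  p_k/q_k = 87/4
…
k=4  a_k=6  p_k/q_k = 741/34
k=5  a_k=2  p_k/q_k = 1591/73
…
k=7  a_k=1  p_k/q_k = 11878/545
k=8  a_k=3  p_k/q_k = 45921/2107
k=9  a_k=1  p_k/q_k = 57799/2652
fundamental: x₁=57799, y₁=2652  (since 3340724401 − 475·7033104 = 1)
n=2: (57799,2652)∘(57799,2652) = (57799·57799+475·2652·2652, 57799·2652+2652·57799) = (6681448801,306565896)
n=3: (6681448801,306565896)∘(57799,2652) = (57799·6681448801+475·2652·306565896, 57799·306565896+2652·6681448801) = (772362118440199,35438404443156)
n=4: (772362118440199,35438404443156)∘(57799,2652) = (57799·772362118440199+475·2652·35438404443156, 57799·35438404443156+2652·772362118440199) = (89283516160768675201,4096608676513381392)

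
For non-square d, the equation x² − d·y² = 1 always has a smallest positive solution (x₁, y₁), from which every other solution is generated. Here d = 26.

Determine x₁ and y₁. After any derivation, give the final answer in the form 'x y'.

d=26: √d = [5; 10] (ℓ=1, odd), read p_1/q_1
step 0: (5, 1)  from 5·(1,0) + (0,1)
step 1: (51, 10)  from 10·(5,1) + (1,0)
fundamental: x₁=51, y₁=10  (since 2601 − 26·100 = 1)

51 10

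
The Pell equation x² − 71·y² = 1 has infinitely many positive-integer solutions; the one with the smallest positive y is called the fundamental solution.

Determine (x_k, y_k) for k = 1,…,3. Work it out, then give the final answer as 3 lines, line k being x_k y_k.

d=71: √d = [8; 2,2,1,7,1,2,2,16] (ℓ=8, even), read p_7/q_7
step 0: (8, 1)  from 8·(1,0) + (0,1)
…
step 3: (59, 7)  from 1·(42,5) + (17,2)
step 4: (455, 54)  from 7·(59,7) + (42,5)
step 5: (514, 61)  from 1·(455,54) + (59,7)
step 6: (1483, 176)  from 2·(514,61) + (455,54)
step 7: (3480, 413)  from 2·(1483,176) + (514,61)
→ (3480, 413).  Check: 3480²=12110400, 71·413²=12110399, difference 1.
(3480+413√71)^2 = 24220799 + 2874480√71
(3480+413√71)^3 = 168576757560 + 20006380387√71

3480 413
24220799 2874480
168576757560 20006380387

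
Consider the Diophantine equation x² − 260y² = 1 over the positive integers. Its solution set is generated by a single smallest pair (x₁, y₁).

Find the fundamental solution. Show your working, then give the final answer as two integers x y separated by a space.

√260 → a₀=16, period (8,32); ℓ=2 even so k=1
i=0: a=16 ⇒ p=16, q=1
i=1: a=8 ⇒ p=129, q=8
→ (129, 8).  Check: 129²=16641, 260·8²=16640, difference 1.

129 8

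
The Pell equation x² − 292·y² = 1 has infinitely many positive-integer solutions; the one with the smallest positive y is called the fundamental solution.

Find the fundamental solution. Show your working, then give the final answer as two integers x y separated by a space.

[17; 11,2,1,3,8,3,1,2,11,34] for √292; ℓ=10 ⇒ convergent index 9
a_0=17:  p_0=17·1+0=17,  q_0=17·0+1=1
a_1=11:  p_1=11·17+1=188,  q_1=11·1+0=11
a_2=2:  p_2=2·188+17=393,  q_2=2·11+1=23
a_3=1:  p_3=1·393+188=581,  q_3=1·23+11=34
…
a_8=2:  p_8=2·72812+55143=200767,  q_8=2·4261+3227=11749
a_9=11:  p_9=11·200767+72812=2281249,  q_9=11·11749+4261=133500
(x₁, y₁) = (2281249, 133500);  2281249² − 292·133500² = 1 ✓

2281249 133500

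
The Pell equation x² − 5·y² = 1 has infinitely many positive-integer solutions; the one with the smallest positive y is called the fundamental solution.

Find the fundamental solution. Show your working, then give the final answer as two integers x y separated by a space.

9 4

√5 → a₀=2, period (4); ℓ=1 odd so k=1
i=0: a=2 ⇒ p=2, q=1
i=1: a=4 ⇒ p=9, q=4
fundamental: x₁=9, y₁=4  (since 81 − 5·16 = 1)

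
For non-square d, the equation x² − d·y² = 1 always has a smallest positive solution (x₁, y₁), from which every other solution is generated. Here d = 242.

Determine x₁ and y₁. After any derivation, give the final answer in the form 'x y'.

[15; 1,1,3,1,14,1,3,1,1,30] for √242; ℓ=10 ⇒ convergent index 9
a_0=15:  p_0=15·1+0=15,  q_0=15·0+1=1
…
a_5=14:  p_5=14·140+109=2069,  q_5=14·9+7=133
…
a_7=3:  p_7=3·2209+2069=8696,  q_7=3·142+133=559
a_8=1:  p_8=1·8696+2209=10905,  q_8=1·559+142=701
a_9=1:  p_9=1·10905+8696=19601,  q_9=1·701+559=1260
→ (19601, 1260).  Check: 19601²=384199201, 242·1260²=384199200, difference 1.

19601 1260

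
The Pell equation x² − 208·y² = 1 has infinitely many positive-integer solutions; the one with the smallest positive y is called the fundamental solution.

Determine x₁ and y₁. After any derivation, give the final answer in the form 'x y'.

[14; 2,2,1,2,2,28] for √208; ℓ=6 ⇒ convergent index 5
step 0: (14, 1)  from 14·(1,0) + (0,1)
step 1: (29, 2)  from 2·(14,1) + (1,0)
…
step 4: (274, 19)  from 2·(101,7) + (72,5)
step 5: (649, 45)  from 2·(274,19) + (101,7)
fundamental: x₁=649, y₁=45  (since 421201 − 208·2025 = 1)

649 45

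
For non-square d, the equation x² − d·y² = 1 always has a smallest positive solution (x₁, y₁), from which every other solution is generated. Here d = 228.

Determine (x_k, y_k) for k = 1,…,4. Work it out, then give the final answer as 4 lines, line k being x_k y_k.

151 10
45601 3020
13771351 912030
4158902401 275430040

[15; 10,30] for √228; ℓ=2 ⇒ convergent index 1
i=0: a=15 ⇒ p=15, q=1
i=1: a=10 ⇒ p=151, q=10
→ (151, 10).  Check: 151²=22801, 228·10²=22800, difference 1.
(x_2, y_2) = (151·151 + 228·10·10, 151·10 + 10·151) = (45601, 3020)
(x_3, y_3) = (151·45601 + 228·10·3020, 151·3020 + 10·45601) = (13771351, 912030)
(x_4, y_4) = (151·13771351 + 228·10·912030, 151·912030 + 10·13771351) = (4158902401, 275430040)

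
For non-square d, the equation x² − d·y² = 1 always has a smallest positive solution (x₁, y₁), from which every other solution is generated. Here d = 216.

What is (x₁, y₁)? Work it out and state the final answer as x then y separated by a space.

485 33

d=216: √d = [14; 1,2,3,2,1,28] (ℓ=6, even), read p_5/q_5
k=0  a_k=14  p_k/q_k = 14/1
k=1  a_k=1  p_k/q_k = 15/1
k=2  a_k=2  p_k/q_k = 44/3
k=3  a_k=3  p_k/q_k = 147/10
k=4  a_k=2  p_k/q_k = 338/23
k=5  a_k=1  p_k/q_k = 485/33
(x₁, y₁) = (485, 33);  485² − 216·33² = 1 ✓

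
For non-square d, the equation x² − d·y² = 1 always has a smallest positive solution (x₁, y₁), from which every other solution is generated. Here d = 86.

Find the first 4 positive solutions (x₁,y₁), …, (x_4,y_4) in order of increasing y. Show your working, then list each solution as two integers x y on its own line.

10405 1122
216528049 23348820
4505948689285 485888943078
93768792007492801 10111348882104360

[9; 3,1,1,1,8,1,1,1,3,18] for √86; ℓ=10 ⇒ convergent index 9
k=0  a_k=9  p_k/q_k = 9/1
…
k=2  a_k=1  p_k/q_k = 37/4
…
k=4  a_k=1  p_k/q_k = 102/11
k=5  a_k=8  p_k/q_k = 881/95
k=6  a_k=1  p_k/q_k = 983/106
k=7  a_k=1  p_k/q_k = 1864/201
k=8  a_k=1  p_k/q_k = 2847/307
k=9  a_k=3  p_k/q_k = 10405/1122
→ (10405, 1122).  Check: 10405²=108264025, 86·1122²=108264024, difference 1.
(10405+1122√86)^2 = 216528049 + 23348820√86
(10405+1122√86)^3 = 4505948689285 + 485888943078√86
(10405+1122√86)^4 = 93768792007492801 + 10111348882104360√86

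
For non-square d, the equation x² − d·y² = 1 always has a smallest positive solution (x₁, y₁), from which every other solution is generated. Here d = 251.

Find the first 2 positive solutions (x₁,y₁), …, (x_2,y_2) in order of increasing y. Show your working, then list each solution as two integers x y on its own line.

3674890 231957
27009633024199 1704832919460

√251 = [15; 1,5,2,1,2,…,5,1,30, …], period ℓ=14 (even) → k=13
a_0=15:  p_0=15·1+0=15,  q_0=15·0+1=1
a_1=1:  p_1=1·15+1=16,  q_1=1·1+0=1
…
a_3=2:  p_3=2·95+16=206,  q_3=2·6+1=13
a_4=1:  p_4=1·206+95=301,  q_4=1·13+6=19
…
a_6=2:  p_6=2·808+301=1917,  q_6=2·51+19=121
a_7=15:  p_7=15·1917+808=29563,  q_7=15·121+51=1866
a_8=2:  p_8=2·29563+1917=61043,  q_8=2·1866+121=3853
a_9=2:  p_9=2·61043+29563=151649,  q_9=2·3853+1866=9572
a_10=1:  p_10=1·151649+61043=212692,  q_10=1·9572+3853=13425
…
a_12=5:  p_12=5·577033+212692=3097857,  q_12=5·36422+13425=195535
a_13=1:  p_13=1·3097857+577033=3674890,  q_13=1·195535+36422=231957
fundamental: x₁=3674890, y₁=231957  (since 13504816512100 − 251·53804049849 = 1)
(x_2, y_2) = (3674890·3674890 + 251·231957·231957, 3674890·231957 + 231957·3674890) = (27009633024199, 1704832919460)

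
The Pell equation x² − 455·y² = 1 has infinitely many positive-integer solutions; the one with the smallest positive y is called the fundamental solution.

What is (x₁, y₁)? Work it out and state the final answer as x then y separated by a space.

[21; 3,42] for √455; ℓ=2 ⇒ convergent index 1
i=0: a=21 ⇒ p=21, q=1
i=1: a=3 ⇒ p=64, q=3
(x₁, y₁) = (64, 3);  64² − 455·3² = 1 ✓

64 3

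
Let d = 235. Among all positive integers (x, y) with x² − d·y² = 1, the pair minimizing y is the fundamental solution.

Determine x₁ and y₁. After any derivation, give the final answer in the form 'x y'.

√235 → a₀=15, period (3,30); ℓ=2 even so k=1
step 0: (15, 1)  from 15·(1,0) + (0,1)
step 1: (46, 3)  from 3·(15,1) + (1,0)
→ (46, 3).  Check: 46²=2116, 235·3²=2115, difference 1.

46 3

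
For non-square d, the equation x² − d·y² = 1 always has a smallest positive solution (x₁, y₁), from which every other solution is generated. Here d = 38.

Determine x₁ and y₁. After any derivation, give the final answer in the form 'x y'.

√38 → a₀=6, period (6,12); ℓ=2 even so k=1
a_0=6:  p_0=6·1+0=6,  q_0=6·0+1=1
a_1=6:  p_1=6·6+1=37,  q_1=6·1+0=6
(x₁, y₁) = (37, 6);  37² − 38·6² = 1 ✓

37 6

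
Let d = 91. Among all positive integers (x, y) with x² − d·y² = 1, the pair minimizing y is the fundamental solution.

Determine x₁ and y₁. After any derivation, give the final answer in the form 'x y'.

[9; 1,1,5,1,5,1,1,18] for √91; ℓ=8 ⇒ convergent index 7
k=0  a_k=9  p_k/q_k = 9/1
…
k=3  a_k=5  p_k/q_k = 105/11
k=4  a_k=1  p_k/q_k = 124/13
…
k=6  a_k=1  p_k/q_k = 849/89
k=7  a_k=1  p_k/q_k = 1574/165
(x₁, y₁) = (1574, 165);  1574² − 91·165² = 1 ✓

1574 165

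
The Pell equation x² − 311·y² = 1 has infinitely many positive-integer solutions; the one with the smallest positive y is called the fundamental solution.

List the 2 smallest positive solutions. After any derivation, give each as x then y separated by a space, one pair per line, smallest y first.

√311 = [17; 1,1,1,2,1,…,1,1,34, …], period ℓ=16 (even) → k=15
i=0: a=17 ⇒ p=17, q=1
…
i=4: a=2 ⇒ p=141, q=8
i=5: a=1 ⇒ p=194, q=11
…
i=10: a=6 ⇒ p=1376656, q=78063
i=11: a=1 ⇒ p=1594239, q=90401
i=12: a=2 ⇒ p=4565134, q=258865
…
i=14: a=1 ⇒ p=10724507, q=608131
i=15: a=1 ⇒ p=16883880, q=957397
fundamental: x₁=16883880, y₁=957397  (since 285065403854400 − 311·916609015609 = 1)
(16883880+957397√311)^2 = 570130807708799 + 32329152120720√311

16883880 957397
570130807708799 32329152120720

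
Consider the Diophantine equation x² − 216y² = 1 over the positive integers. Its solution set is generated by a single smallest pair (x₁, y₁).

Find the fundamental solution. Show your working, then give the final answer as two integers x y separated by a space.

√216 = [14; 1,2,3,2,1,28, …], period ℓ=6 (even) → k=5
a_0=14:  p_0=14·1+0=14,  q_0=14·0+1=1
a_1=1:  p_1=1·14+1=15,  q_1=1·1+0=1
a_2=2:  p_2=2·15+14=44,  q_2=2·1+1=3
a_3=3:  p_3=3·44+15=147,  q_3=3·3+1=10
a_4=2:  p_4=2·147+44=338,  q_4=2·10+3=23
a_5=1:  p_5=1·338+147=485,  q_5=1·23+10=33
→ (485, 33).  Check: 485²=235225, 216·33²=235224, difference 1.

485 33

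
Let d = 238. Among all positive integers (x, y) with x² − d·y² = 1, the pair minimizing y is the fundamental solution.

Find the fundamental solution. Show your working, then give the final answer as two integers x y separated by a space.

11663 756

√238 = [15; 2,2,1,14,1,2,2,30, …], period ℓ=8 (even) → k=7
k=0  a_k=15  p_k/q_k = 15/1
…
k=2  a_k=2  p_k/q_k = 77/5
…
k=4  a_k=14  p_k/q_k = 1589/103
k=5  a_k=1  p_k/q_k = 1697/110
k=6  a_k=2  p_k/q_k = 4983/323
k=7  a_k=2  p_k/q_k = 11663/756
→ (11663, 756).  Check: 11663²=136025569, 238·756²=136025568, difference 1.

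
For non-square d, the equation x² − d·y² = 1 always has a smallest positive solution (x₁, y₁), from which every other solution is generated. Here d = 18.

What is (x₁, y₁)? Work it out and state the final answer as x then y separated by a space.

√18 → a₀=4, period (4,8); ℓ=2 even so k=1
step 0: (4, 1)  from 4·(1,0) + (0,1)
step 1: (17, 4)  from 4·(4,1) + (1,0)
fundamental: x₁=17, y₁=4  (since 289 − 18·16 = 1)

17 4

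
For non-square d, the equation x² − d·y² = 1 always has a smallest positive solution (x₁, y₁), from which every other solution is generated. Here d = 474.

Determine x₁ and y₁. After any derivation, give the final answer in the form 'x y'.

193549 8890

√474 → a₀=21, period (1,3,2,1,1,…,3,1,42); ℓ=14 even so k=13
i=0: a=21 ⇒ p=21, q=1
i=1: a=1 ⇒ p=22, q=1
…
i=3: a=2 ⇒ p=196, q=9
i=4: a=1 ⇒ p=283, q=13
i=5: a=1 ⇒ p=479, q=22
i=6: a=1 ⇒ p=762, q=35
…
i=9: a=1 ⇒ p=10864, q=499
i=10: a=1 ⇒ p=16677, q=766
i=11: a=2 ⇒ p=44218, q=2031
i=12: a=3 ⇒ p=149331, q=6859
i=13: a=1 ⇒ p=193549, q=8890
→ (193549, 8890).  Check: 193549²=37461215401, 474·8890²=37461215400, difference 1.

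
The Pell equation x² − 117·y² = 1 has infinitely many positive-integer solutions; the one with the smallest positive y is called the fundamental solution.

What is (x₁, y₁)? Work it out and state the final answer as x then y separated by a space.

649 60

√117 = [10; 1,4,2,4,1,20, …], period ℓ=6 (even) → k=5
a_0=10:  p_0=10·1+0=10,  q_0=10·0+1=1
…
a_3=2:  p_3=2·54+11=119,  q_3=2·5+1=11
a_4=4:  p_4=4·119+54=530,  q_4=4·11+5=49
a_5=1:  p_5=1·530+119=649,  q_5=1·49+11=60
(x₁, y₁) = (649, 60);  649² − 117·60² = 1 ✓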